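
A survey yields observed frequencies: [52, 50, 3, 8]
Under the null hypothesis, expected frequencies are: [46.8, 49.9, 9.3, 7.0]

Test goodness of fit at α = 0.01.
Chi-square goodness of fit test:
H₀: observed counts match expected distribution
H₁: observed counts differ from expected distribution
df = k - 1 = 3
χ² = Σ(O - E)²/E
   = (52 - 46.8)²/46.8 + (50 - 49.9)²/49.9 + (3 - 9.3)²/9.3 + (8 - 7.0)²/7.0
   = 0.578 + 0.000 + 4.268 + 0.143
   = 4.99
p-value = 0.1726

Since p-value > α = 0.01, we fail to reject H₀.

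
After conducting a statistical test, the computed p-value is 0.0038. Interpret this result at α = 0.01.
Since p = 0.0038 < α = 0.01, reject H₀.
There is sufficient evidence to reject the null hypothesis; the result is statistically significant at the 0.01 level.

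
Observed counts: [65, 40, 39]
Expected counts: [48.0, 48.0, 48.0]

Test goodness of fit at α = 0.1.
Chi-square goodness of fit test:
H₀: observed counts match expected distribution
H₁: observed counts differ from expected distribution
df = k - 1 = 2
χ² = Σ(O - E)²/E
   = (65 - 48.0)²/48.0 + (40 - 48.0)²/48.0 + (39 - 48.0)²/48.0
   = 6.021 + 1.333 + 1.688
   = 9.04
p-value = 0.0109

Since p-value < α = 0.1, we reject H₀.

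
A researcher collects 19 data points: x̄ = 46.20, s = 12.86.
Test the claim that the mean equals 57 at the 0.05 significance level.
One-sample t-test:
H₀: μ = 57
H₁: μ ≠ 57
df = n - 1 = 18
t = (x̄ - μ₀) / (s/√n) = (46.20 - 57) / (12.86/√19) = -3.661
p-value = 0.0018

Since p-value < α = 0.05, we reject H₀.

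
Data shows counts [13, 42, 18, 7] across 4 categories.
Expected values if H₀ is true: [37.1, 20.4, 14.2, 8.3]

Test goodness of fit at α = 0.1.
Chi-square goodness of fit test:
H₀: observed counts match expected distribution
H₁: observed counts differ from expected distribution
df = k - 1 = 3
χ² = Σ(O - E)²/E
   = (13 - 37.1)²/37.1 + (42 - 20.4)²/20.4 + (18 - 14.2)²/14.2 + (7 - 8.3)²/8.3
   = 15.655 + 22.871 + 1.017 + 0.204
   = 39.75
p-value < 0.0001

Since p-value < α = 0.1, we reject H₀.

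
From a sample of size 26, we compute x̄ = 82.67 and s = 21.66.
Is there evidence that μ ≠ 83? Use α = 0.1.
One-sample t-test:
H₀: μ = 83
H₁: μ ≠ 83
df = n - 1 = 25
t = (x̄ - μ₀) / (s/√n) = (82.67 - 83) / (21.66/√26) = -0.078
p-value = 0.9387

Since p-value > α = 0.1, we fail to reject H₀.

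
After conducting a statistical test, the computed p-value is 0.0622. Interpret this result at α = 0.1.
Since p = 0.0622 < α = 0.1, reject H₀.
There is sufficient evidence to reject the null hypothesis; the result is statistically significant at the 0.1 level.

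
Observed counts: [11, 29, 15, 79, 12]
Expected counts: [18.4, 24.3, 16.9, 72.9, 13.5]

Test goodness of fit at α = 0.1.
Chi-square goodness of fit test:
H₀: observed counts match expected distribution
H₁: observed counts differ from expected distribution
df = k - 1 = 4
χ² = Σ(O - E)²/E
   = (11 - 18.4)²/18.4 + (29 - 24.3)²/24.3 + (15 - 16.9)²/16.9 + (79 - 72.9)²/72.9 + (12 - 13.5)²/13.5
   = 2.976 + 0.909 + 0.214 + 0.510 + 0.167
   = 4.78
p-value = 0.3111

Since p-value > α = 0.1, we fail to reject H₀.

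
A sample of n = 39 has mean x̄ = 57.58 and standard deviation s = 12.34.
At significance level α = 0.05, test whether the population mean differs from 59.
One-sample t-test:
H₀: μ = 59
H₁: μ ≠ 59
df = n - 1 = 38
t = (x̄ - μ₀) / (s/√n) = (57.58 - 59) / (12.34/√39) = -0.719
p-value = 0.4768

Since p-value > α = 0.05, we fail to reject H₀.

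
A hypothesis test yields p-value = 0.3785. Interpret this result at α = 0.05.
Since p = 0.3785 > α = 0.05, fail to reject H₀.
There is insufficient evidence to reject the null hypothesis; the result is not statistically significant at the 0.05 level.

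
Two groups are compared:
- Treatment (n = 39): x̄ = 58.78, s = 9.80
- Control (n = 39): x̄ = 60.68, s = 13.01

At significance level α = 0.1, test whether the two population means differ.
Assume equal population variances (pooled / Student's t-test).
Student's two-sample t-test (equal variances):
H₀: μ₁ = μ₂
H₁: μ₁ ≠ μ₂
df = n₁ + n₂ - 2 = 76
Pooled variance s_p² = [(n₁-1)s₁² + (n₂-1)s₂²] / (n₁ + n₂ - 2) = [(38)(9.80²) + (38)(13.01²)] / 76 = 132.6500
SE = √(s_p²(1/n₁ + 1/n₂)) = √(132.6500 × (1/39 + 1/39)) = 2.6082
t = (x̄₁ - x̄₂) / SE = (58.78 - 60.68) / 2.6082 = -1.90 / 2.6082 = -0.728
p-value = 0.4686

Since p-value > α = 0.1, we fail to reject H₀.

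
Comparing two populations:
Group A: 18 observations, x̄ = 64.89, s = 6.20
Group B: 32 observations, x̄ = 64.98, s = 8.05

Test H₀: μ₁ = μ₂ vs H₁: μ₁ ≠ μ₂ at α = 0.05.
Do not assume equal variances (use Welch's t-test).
Welch's two-sample t-test:
H₀: μ₁ = μ₂
H₁: μ₁ ≠ μ₂
s₁²/n₁ = 6.20²/18 = 2.1356,  s₂²/n₂ = 8.05²/32 = 2.0251
SE = √(s₁²/n₁ + s₂²/n₂) = √(2.1356 + 2.0251) = 2.0398
df (Welch-Satterthwaite) = (s₁²/n₁ + s₂²/n₂)² / [(s₁²/n₁)²/(n₁-1) + (s₂²/n₂)²/(n₂-1)] ≈ 43.22
t = (x̄₁ - x̄₂) / SE = (64.89 - 64.98) / 2.0398 = -0.09 / 2.0398 = -0.044
p-value = 0.9650

Since p-value > α = 0.05, we fail to reject H₀.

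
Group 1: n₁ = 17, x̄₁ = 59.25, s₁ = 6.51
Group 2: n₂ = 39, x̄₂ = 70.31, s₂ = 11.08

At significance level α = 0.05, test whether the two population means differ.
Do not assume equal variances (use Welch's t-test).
Welch's two-sample t-test:
H₀: μ₁ = μ₂
H₁: μ₁ ≠ μ₂
s₁²/n₁ = 6.51²/17 = 2.4929,  s₂²/n₂ = 11.08²/39 = 3.1479
SE = √(s₁²/n₁ + s₂²/n₂) = √(2.4929 + 3.1479) = 2.3750
df (Welch-Satterthwaite) = (s₁²/n₁ + s₂²/n₂)² / [(s₁²/n₁)²/(n₁-1) + (s₂²/n₂)²/(n₂-1)] ≈ 49.01
t = (x̄₁ - x̄₂) / SE = (59.25 - 70.31) / 2.3750 = -11.06 / 2.3750 = -4.657
p-value < 0.0001

Since p-value < α = 0.05, we reject H₀.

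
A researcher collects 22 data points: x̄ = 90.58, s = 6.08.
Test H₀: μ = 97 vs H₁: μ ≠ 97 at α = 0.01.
One-sample t-test:
H₀: μ = 97
H₁: μ ≠ 97
df = n - 1 = 21
t = (x̄ - μ₀) / (s/√n) = (90.58 - 97) / (6.08/√22) = -4.953
p-value = 0.0001

Since p-value < α = 0.01, we reject H₀.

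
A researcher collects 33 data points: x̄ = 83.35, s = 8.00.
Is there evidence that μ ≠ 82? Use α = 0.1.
One-sample t-test:
H₀: μ = 82
H₁: μ ≠ 82
df = n - 1 = 32
t = (x̄ - μ₀) / (s/√n) = (83.35 - 82) / (8.00/√33) = 0.969
p-value = 0.3396

Since p-value > α = 0.1, we fail to reject H₀.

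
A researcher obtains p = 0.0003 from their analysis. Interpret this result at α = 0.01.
Since p = 0.0003 < α = 0.01, reject H₀.
There is sufficient evidence to reject the null hypothesis; the result is statistically significant at the 0.01 level.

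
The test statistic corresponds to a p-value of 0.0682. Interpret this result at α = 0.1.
Since p = 0.0682 < α = 0.1, reject H₀.
There is sufficient evidence to reject the null hypothesis; the result is statistically significant at the 0.1 level.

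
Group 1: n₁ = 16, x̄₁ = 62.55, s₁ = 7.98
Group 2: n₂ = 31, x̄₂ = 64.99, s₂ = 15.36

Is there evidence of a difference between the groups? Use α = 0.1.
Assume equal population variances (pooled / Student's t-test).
Student's two-sample t-test (equal variances):
H₀: μ₁ = μ₂
H₁: μ₁ ≠ μ₂
df = n₁ + n₂ - 2 = 45
Pooled variance s_p² = [(n₁-1)s₁² + (n₂-1)s₂²] / (n₁ + n₂ - 2) = [(15)(7.98²) + (30)(15.36²)] / 45 = 178.5132
SE = √(s_p²(1/n₁ + 1/n₂)) = √(178.5132 × (1/16 + 1/31)) = 4.1129
t = (x̄₁ - x̄₂) / SE = (62.55 - 64.99) / 4.1129 = -2.44 / 4.1129 = -0.593
p-value = 0.5560

Since p-value > α = 0.1, we fail to reject H₀.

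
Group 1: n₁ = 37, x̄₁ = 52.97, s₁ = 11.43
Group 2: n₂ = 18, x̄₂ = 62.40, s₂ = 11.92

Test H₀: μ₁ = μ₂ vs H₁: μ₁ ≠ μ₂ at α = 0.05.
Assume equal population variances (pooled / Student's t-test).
Student's two-sample t-test (equal variances):
H₀: μ₁ = μ₂
H₁: μ₁ ≠ μ₂
df = n₁ + n₂ - 2 = 53
Pooled variance s_p² = [(n₁-1)s₁² + (n₂-1)s₂²] / (n₁ + n₂ - 2) = [(36)(11.43²) + (17)(11.92²)] / 53 = 134.3148
SE = √(s_p²(1/n₁ + 1/n₂)) = √(134.3148 × (1/37 + 1/18)) = 3.3305
t = (x̄₁ - x̄₂) / SE = (52.97 - 62.40) / 3.3305 = -9.43 / 3.3305 = -2.831
p-value = 0.0065

Since p-value < α = 0.05, we reject H₀.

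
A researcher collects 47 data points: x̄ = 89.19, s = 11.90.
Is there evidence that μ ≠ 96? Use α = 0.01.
One-sample t-test:
H₀: μ = 96
H₁: μ ≠ 96
df = n - 1 = 46
t = (x̄ - μ₀) / (s/√n) = (89.19 - 96) / (11.90/√47) = -3.923
p-value = 0.0003

Since p-value < α = 0.01, we reject H₀.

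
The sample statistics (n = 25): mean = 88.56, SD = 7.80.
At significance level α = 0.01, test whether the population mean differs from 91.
One-sample t-test:
H₀: μ = 91
H₁: μ ≠ 91
df = n - 1 = 24
t = (x̄ - μ₀) / (s/√n) = (88.56 - 91) / (7.80/√25) = -1.564
p-value = 0.1309

Since p-value > α = 0.01, we fail to reject H₀.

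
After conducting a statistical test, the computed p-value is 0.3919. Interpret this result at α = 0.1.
Since p = 0.3919 > α = 0.1, fail to reject H₀.
There is insufficient evidence to reject the null hypothesis; the result is not statistically significant at the 0.1 level.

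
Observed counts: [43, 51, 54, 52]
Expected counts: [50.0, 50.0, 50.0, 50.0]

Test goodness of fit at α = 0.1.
Chi-square goodness of fit test:
H₀: observed counts match expected distribution
H₁: observed counts differ from expected distribution
df = k - 1 = 3
χ² = Σ(O - E)²/E
   = (43 - 50.0)²/50.0 + (51 - 50.0)²/50.0 + (54 - 50.0)²/50.0 + (52 - 50.0)²/50.0
   = 0.980 + 0.020 + 0.320 + 0.080
   = 1.40
p-value = 0.7055

Since p-value > α = 0.1, we fail to reject H₀.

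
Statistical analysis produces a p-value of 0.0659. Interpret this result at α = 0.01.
Since p = 0.0659 > α = 0.01, fail to reject H₀.
There is insufficient evidence to reject the null hypothesis; the result is not statistically significant at the 0.01 level.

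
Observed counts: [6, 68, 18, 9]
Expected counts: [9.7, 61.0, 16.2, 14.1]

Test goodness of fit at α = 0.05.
Chi-square goodness of fit test:
H₀: observed counts match expected distribution
H₁: observed counts differ from expected distribution
df = k - 1 = 3
χ² = Σ(O - E)²/E
   = (6 - 9.7)²/9.7 + (68 - 61.0)²/61.0 + (18 - 16.2)²/16.2 + (9 - 14.1)²/14.1
   = 1.411 + 0.803 + 0.200 + 1.845
   = 4.26
p-value = 0.2348

Since p-value > α = 0.05, we fail to reject H₀.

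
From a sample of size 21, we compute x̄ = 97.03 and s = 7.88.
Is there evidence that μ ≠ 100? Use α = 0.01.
One-sample t-test:
H₀: μ = 100
H₁: μ ≠ 100
df = n - 1 = 20
t = (x̄ - μ₀) / (s/√n) = (97.03 - 100) / (7.88/√21) = -1.727
p-value = 0.0995

Since p-value > α = 0.01, we fail to reject H₀.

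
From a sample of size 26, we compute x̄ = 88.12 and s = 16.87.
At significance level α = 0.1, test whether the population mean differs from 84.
One-sample t-test:
H₀: μ = 84
H₁: μ ≠ 84
df = n - 1 = 25
t = (x̄ - μ₀) / (s/√n) = (88.12 - 84) / (16.87/√26) = 1.245
p-value = 0.2246

Since p-value > α = 0.1, we fail to reject H₀.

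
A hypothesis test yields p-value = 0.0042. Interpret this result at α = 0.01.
Since p = 0.0042 < α = 0.01, reject H₀.
There is sufficient evidence to reject the null hypothesis; the result is statistically significant at the 0.01 level.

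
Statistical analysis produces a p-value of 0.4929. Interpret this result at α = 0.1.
Since p = 0.4929 > α = 0.1, fail to reject H₀.
There is insufficient evidence to reject the null hypothesis; the result is not statistically significant at the 0.1 level.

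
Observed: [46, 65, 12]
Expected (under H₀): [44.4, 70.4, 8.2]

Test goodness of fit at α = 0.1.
Chi-square goodness of fit test:
H₀: observed counts match expected distribution
H₁: observed counts differ from expected distribution
df = k - 1 = 2
χ² = Σ(O - E)²/E
   = (46 - 44.4)²/44.4 + (65 - 70.4)²/70.4 + (12 - 8.2)²/8.2
   = 0.058 + 0.414 + 1.761
   = 2.23
p-value = 0.3275

Since p-value > α = 0.1, we fail to reject H₀.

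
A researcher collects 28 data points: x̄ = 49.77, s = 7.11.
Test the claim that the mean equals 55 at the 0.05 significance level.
One-sample t-test:
H₀: μ = 55
H₁: μ ≠ 55
df = n - 1 = 27
t = (x̄ - μ₀) / (s/√n) = (49.77 - 55) / (7.11/√28) = -3.892
p-value = 0.0006

Since p-value < α = 0.05, we reject H₀.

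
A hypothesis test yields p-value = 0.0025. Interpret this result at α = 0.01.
Since p = 0.0025 < α = 0.01, reject H₀.
There is sufficient evidence to reject the null hypothesis; the result is statistically significant at the 0.01 level.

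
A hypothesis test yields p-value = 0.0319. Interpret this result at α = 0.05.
Since p = 0.0319 < α = 0.05, reject H₀.
There is sufficient evidence to reject the null hypothesis; the result is statistically significant at the 0.05 level.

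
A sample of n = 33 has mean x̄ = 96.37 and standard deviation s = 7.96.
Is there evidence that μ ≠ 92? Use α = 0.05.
One-sample t-test:
H₀: μ = 92
H₁: μ ≠ 92
df = n - 1 = 32
t = (x̄ - μ₀) / (s/√n) = (96.37 - 92) / (7.96/√33) = 3.154
p-value = 0.0035

Since p-value < α = 0.05, we reject H₀.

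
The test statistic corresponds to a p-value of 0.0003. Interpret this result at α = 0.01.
Since p = 0.0003 < α = 0.01, reject H₀.
There is sufficient evidence to reject the null hypothesis; the result is statistically significant at the 0.01 level.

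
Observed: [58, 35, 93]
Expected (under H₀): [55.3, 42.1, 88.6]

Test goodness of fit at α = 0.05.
Chi-square goodness of fit test:
H₀: observed counts match expected distribution
H₁: observed counts differ from expected distribution
df = k - 1 = 2
χ² = Σ(O - E)²/E
   = (58 - 55.3)²/55.3 + (35 - 42.1)²/42.1 + (93 - 88.6)²/88.6
   = 0.132 + 1.197 + 0.219
   = 1.55
p-value = 0.4612

Since p-value > α = 0.05, we fail to reject H₀.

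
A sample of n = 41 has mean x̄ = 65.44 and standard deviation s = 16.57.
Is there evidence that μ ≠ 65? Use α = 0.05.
One-sample t-test:
H₀: μ = 65
H₁: μ ≠ 65
df = n - 1 = 40
t = (x̄ - μ₀) / (s/√n) = (65.44 - 65) / (16.57/√41) = 0.170
p-value = 0.8658

Since p-value > α = 0.05, we fail to reject H₀.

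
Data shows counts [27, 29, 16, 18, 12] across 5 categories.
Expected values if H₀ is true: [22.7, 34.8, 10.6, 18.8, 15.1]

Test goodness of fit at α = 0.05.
Chi-square goodness of fit test:
H₀: observed counts match expected distribution
H₁: observed counts differ from expected distribution
df = k - 1 = 4
χ² = Σ(O - E)²/E
   = (27 - 22.7)²/22.7 + (29 - 34.8)²/34.8 + (16 - 10.6)²/10.6 + (18 - 18.8)²/18.8 + (12 - 15.1)²/15.1
   = 0.815 + 0.967 + 2.751 + 0.034 + 0.636
   = 5.20
p-value = 0.2671

Since p-value > α = 0.05, we fail to reject H₀.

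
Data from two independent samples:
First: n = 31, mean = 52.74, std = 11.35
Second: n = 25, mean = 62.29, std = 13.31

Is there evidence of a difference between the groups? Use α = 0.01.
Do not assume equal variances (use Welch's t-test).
Welch's two-sample t-test:
H₀: μ₁ = μ₂
H₁: μ₁ ≠ μ₂
s₁²/n₁ = 11.35²/31 = 4.1556,  s₂²/n₂ = 13.31²/25 = 7.0862
SE = √(s₁²/n₁ + s₂²/n₂) = √(4.1556 + 7.0862) = 3.3529
df (Welch-Satterthwaite) = (s₁²/n₁ + s₂²/n₂)² / [(s₁²/n₁)²/(n₁-1) + (s₂²/n₂)²/(n₂-1)] ≈ 47.37
t = (x̄₁ - x̄₂) / SE = (52.74 - 62.29) / 3.3529 = -9.55 / 3.3529 = -2.848
p-value = 0.0065

Since p-value < α = 0.01, we reject H₀.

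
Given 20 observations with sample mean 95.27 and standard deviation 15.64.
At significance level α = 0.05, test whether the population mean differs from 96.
One-sample t-test:
H₀: μ = 96
H₁: μ ≠ 96
df = n - 1 = 19
t = (x̄ - μ₀) / (s/√n) = (95.27 - 96) / (15.64/√20) = -0.209
p-value = 0.8369

Since p-value > α = 0.05, we fail to reject H₀.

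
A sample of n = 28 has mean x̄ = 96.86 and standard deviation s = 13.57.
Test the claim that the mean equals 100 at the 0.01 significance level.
One-sample t-test:
H₀: μ = 100
H₁: μ ≠ 100
df = n - 1 = 27
t = (x̄ - μ₀) / (s/√n) = (96.86 - 100) / (13.57/√28) = -1.224
p-value = 0.2314

Since p-value > α = 0.01, we fail to reject H₀.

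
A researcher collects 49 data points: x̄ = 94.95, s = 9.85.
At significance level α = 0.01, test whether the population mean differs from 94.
One-sample t-test:
H₀: μ = 94
H₁: μ ≠ 94
df = n - 1 = 48
t = (x̄ - μ₀) / (s/√n) = (94.95 - 94) / (9.85/√49) = 0.675
p-value = 0.5028

Since p-value > α = 0.01, we fail to reject H₀.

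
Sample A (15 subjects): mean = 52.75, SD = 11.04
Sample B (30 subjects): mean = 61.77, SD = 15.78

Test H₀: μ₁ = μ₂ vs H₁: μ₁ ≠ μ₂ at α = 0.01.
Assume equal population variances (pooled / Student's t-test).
Student's two-sample t-test (equal variances):
H₀: μ₁ = μ₂
H₁: μ₁ ≠ μ₂
df = n₁ + n₂ - 2 = 43
Pooled variance s_p² = [(n₁-1)s₁² + (n₂-1)s₂²] / (n₁ + n₂ - 2) = [(14)(11.04²) + (29)(15.78²)] / 43 = 207.6183
SE = √(s_p²(1/n₁ + 1/n₂)) = √(207.6183 × (1/15 + 1/30)) = 4.5565
t = (x̄₁ - x̄₂) / SE = (52.75 - 61.77) / 4.5565 = -9.02 / 4.5565 = -1.980
p-value = 0.0542

Since p-value > α = 0.01, we fail to reject H₀.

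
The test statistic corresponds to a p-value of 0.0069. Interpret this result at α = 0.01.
Since p = 0.0069 < α = 0.01, reject H₀.
There is sufficient evidence to reject the null hypothesis; the result is statistically significant at the 0.01 level.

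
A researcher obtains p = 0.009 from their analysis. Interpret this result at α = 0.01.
Since p = 0.009 < α = 0.01, reject H₀.
There is sufficient evidence to reject the null hypothesis; the result is statistically significant at the 0.01 level.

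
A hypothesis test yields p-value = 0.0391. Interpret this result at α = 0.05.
Since p = 0.0391 < α = 0.05, reject H₀.
There is sufficient evidence to reject the null hypothesis; the result is statistically significant at the 0.05 level.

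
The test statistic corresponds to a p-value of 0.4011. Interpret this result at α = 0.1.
Since p = 0.4011 > α = 0.1, fail to reject H₀.
There is insufficient evidence to reject the null hypothesis; the result is not statistically significant at the 0.1 level.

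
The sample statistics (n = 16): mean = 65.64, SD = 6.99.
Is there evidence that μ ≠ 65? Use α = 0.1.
One-sample t-test:
H₀: μ = 65
H₁: μ ≠ 65
df = n - 1 = 15
t = (x̄ - μ₀) / (s/√n) = (65.64 - 65) / (6.99/√16) = 0.366
p-value = 0.7193

Since p-value > α = 0.1, we fail to reject H₀.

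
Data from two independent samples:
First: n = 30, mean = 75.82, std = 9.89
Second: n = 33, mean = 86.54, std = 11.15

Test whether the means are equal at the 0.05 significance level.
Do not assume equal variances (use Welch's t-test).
Welch's two-sample t-test:
H₀: μ₁ = μ₂
H₁: μ₁ ≠ μ₂
s₁²/n₁ = 9.89²/30 = 3.2604,  s₂²/n₂ = 11.15²/33 = 3.7673
SE = √(s₁²/n₁ + s₂²/n₂) = √(3.2604 + 3.7673) = 2.6510
df (Welch-Satterthwaite) = (s₁²/n₁ + s₂²/n₂)² / [(s₁²/n₁)²/(n₁-1) + (s₂²/n₂)²/(n₂-1)] ≈ 60.97
t = (x̄₁ - x̄₂) / SE = (75.82 - 86.54) / 2.6510 = -10.72 / 2.6510 = -4.044
p-value = 0.0002

Since p-value < α = 0.05, we reject H₀.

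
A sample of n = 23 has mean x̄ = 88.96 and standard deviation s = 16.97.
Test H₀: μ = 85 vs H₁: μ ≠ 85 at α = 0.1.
One-sample t-test:
H₀: μ = 85
H₁: μ ≠ 85
df = n - 1 = 22
t = (x̄ - μ₀) / (s/√n) = (88.96 - 85) / (16.97/√23) = 1.119
p-value = 0.2752

Since p-value > α = 0.1, we fail to reject H₀.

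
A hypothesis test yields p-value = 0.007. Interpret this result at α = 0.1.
Since p = 0.007 < α = 0.1, reject H₀.
There is sufficient evidence to reject the null hypothesis; the result is statistically significant at the 0.1 level.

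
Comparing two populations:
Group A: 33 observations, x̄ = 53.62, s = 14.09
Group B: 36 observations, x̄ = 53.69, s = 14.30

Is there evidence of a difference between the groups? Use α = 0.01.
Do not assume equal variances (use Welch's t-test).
Welch's two-sample t-test:
H₀: μ₁ = μ₂
H₁: μ₁ ≠ μ₂
s₁²/n₁ = 14.09²/33 = 6.0160,  s₂²/n₂ = 14.30²/36 = 5.6803
SE = √(s₁²/n₁ + s₂²/n₂) = √(6.0160 + 5.6803) = 3.4200
df (Welch-Satterthwaite) = (s₁²/n₁ + s₂²/n₂)² / [(s₁²/n₁)²/(n₁-1) + (s₂²/n₂)²/(n₂-1)] ≈ 66.64
t = (x̄₁ - x̄₂) / SE = (53.62 - 53.69) / 3.4200 = -0.07 / 3.4200 = -0.020
p-value = 0.9837

Since p-value > α = 0.01, we fail to reject H₀.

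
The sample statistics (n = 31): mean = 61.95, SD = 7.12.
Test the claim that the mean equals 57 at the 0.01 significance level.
One-sample t-test:
H₀: μ = 57
H₁: μ ≠ 57
df = n - 1 = 30
t = (x̄ - μ₀) / (s/√n) = (61.95 - 57) / (7.12/√31) = 3.871
p-value = 0.0005

Since p-value < α = 0.01, we reject H₀.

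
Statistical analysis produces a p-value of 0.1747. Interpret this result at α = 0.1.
Since p = 0.1747 > α = 0.1, fail to reject H₀.
There is insufficient evidence to reject the null hypothesis; the result is not statistically significant at the 0.1 level.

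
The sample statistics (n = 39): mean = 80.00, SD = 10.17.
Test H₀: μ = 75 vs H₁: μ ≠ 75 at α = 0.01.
One-sample t-test:
H₀: μ = 75
H₁: μ ≠ 75
df = n - 1 = 38
t = (x̄ - μ₀) / (s/√n) = (80.00 - 75) / (10.17/√39) = 3.070
p-value = 0.0039

Since p-value < α = 0.01, we reject H₀.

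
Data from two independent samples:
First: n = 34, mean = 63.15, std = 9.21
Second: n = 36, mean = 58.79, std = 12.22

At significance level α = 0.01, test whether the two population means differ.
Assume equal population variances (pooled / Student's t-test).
Student's two-sample t-test (equal variances):
H₀: μ₁ = μ₂
H₁: μ₁ ≠ μ₂
df = n₁ + n₂ - 2 = 68
Pooled variance s_p² = [(n₁-1)s₁² + (n₂-1)s₂²] / (n₁ + n₂ - 2) = [(33)(9.21²) + (35)(12.22²)] / 68 = 118.0248
SE = √(s_p²(1/n₁ + 1/n₂)) = √(118.0248 × (1/34 + 1/36)) = 2.5980
t = (x̄₁ - x̄₂) / SE = (63.15 - 58.79) / 2.5980 = 4.36 / 2.5980 = 1.678
p-value = 0.0979

Since p-value > α = 0.01, we fail to reject H₀.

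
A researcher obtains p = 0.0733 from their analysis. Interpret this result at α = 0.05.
Since p = 0.0733 > α = 0.05, fail to reject H₀.
There is insufficient evidence to reject the null hypothesis; the result is not statistically significant at the 0.05 level.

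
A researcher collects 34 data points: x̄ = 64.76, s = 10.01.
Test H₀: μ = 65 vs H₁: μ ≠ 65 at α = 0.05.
One-sample t-test:
H₀: μ = 65
H₁: μ ≠ 65
df = n - 1 = 33
t = (x̄ - μ₀) / (s/√n) = (64.76 - 65) / (10.01/√34) = -0.140
p-value = 0.8897

Since p-value > α = 0.05, we fail to reject H₀.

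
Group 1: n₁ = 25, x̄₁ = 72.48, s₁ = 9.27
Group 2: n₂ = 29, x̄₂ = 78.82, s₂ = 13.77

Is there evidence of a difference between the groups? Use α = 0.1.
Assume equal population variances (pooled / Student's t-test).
Student's two-sample t-test (equal variances):
H₀: μ₁ = μ₂
H₁: μ₁ ≠ μ₂
df = n₁ + n₂ - 2 = 52
Pooled variance s_p² = [(n₁-1)s₁² + (n₂-1)s₂²] / (n₁ + n₂ - 2) = [(24)(9.27²) + (28)(13.77²)] / 52 = 141.7606
SE = √(s_p²(1/n₁ + 1/n₂)) = √(141.7606 × (1/25 + 1/29)) = 3.2494
t = (x̄₁ - x̄₂) / SE = (72.48 - 78.82) / 3.2494 = -6.34 / 3.2494 = -1.951
p-value = 0.0564

Since p-value < α = 0.1, we reject H₀.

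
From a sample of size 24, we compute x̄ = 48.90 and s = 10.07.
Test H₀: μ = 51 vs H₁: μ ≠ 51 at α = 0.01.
One-sample t-test:
H₀: μ = 51
H₁: μ ≠ 51
df = n - 1 = 23
t = (x̄ - μ₀) / (s/√n) = (48.90 - 51) / (10.07/√24) = -1.022
p-value = 0.3176

Since p-value > α = 0.01, we fail to reject H₀.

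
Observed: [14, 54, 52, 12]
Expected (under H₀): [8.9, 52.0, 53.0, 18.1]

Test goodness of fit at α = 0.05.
Chi-square goodness of fit test:
H₀: observed counts match expected distribution
H₁: observed counts differ from expected distribution
df = k - 1 = 3
χ² = Σ(O - E)²/E
   = (14 - 8.9)²/8.9 + (54 - 52.0)²/52.0 + (52 - 53.0)²/53.0 + (12 - 18.1)²/18.1
   = 2.922 + 0.077 + 0.019 + 2.056
   = 5.07
p-value = 0.1665

Since p-value > α = 0.05, we fail to reject H₀.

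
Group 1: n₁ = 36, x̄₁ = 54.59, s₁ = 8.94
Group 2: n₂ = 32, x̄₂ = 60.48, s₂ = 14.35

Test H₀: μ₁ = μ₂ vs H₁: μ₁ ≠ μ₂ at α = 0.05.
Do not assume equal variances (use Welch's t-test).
Welch's two-sample t-test:
H₀: μ₁ = μ₂
H₁: μ₁ ≠ μ₂
s₁²/n₁ = 8.94²/36 = 2.2201,  s₂²/n₂ = 14.35²/32 = 6.4351
SE = √(s₁²/n₁ + s₂²/n₂) = √(2.2201 + 6.4351) = 2.9420
df (Welch-Satterthwaite) = (s₁²/n₁ + s₂²/n₂)² / [(s₁²/n₁)²/(n₁-1) + (s₂²/n₂)²/(n₂-1)] ≈ 50.73
t = (x̄₁ - x̄₂) / SE = (54.59 - 60.48) / 2.9420 = -5.89 / 2.9420 = -2.002
p-value = 0.0506

Since p-value > α = 0.05, we fail to reject H₀.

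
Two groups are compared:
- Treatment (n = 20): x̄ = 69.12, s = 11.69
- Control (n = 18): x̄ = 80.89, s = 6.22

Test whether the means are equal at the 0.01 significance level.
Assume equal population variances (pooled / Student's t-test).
Student's two-sample t-test (equal variances):
H₀: μ₁ = μ₂
H₁: μ₁ ≠ μ₂
df = n₁ + n₂ - 2 = 36
Pooled variance s_p² = [(n₁-1)s₁² + (n₂-1)s₂²] / (n₁ + n₂ - 2) = [(19)(11.69²) + (17)(6.22²)] / 36 = 90.3936
SE = √(s_p²(1/n₁ + 1/n₂)) = √(90.3936 × (1/20 + 1/18)) = 3.0889
t = (x̄₁ - x̄₂) / SE = (69.12 - 80.89) / 3.0889 = -11.77 / 3.0889 = -3.810
p-value = 0.0005

Since p-value < α = 0.01, we reject H₀.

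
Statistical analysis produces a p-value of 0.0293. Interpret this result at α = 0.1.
Since p = 0.0293 < α = 0.1, reject H₀.
There is sufficient evidence to reject the null hypothesis; the result is statistically significant at the 0.1 level.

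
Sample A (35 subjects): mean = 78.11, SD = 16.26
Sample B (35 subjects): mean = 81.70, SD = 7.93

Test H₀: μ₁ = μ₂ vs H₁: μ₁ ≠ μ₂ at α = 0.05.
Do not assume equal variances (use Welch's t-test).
Welch's two-sample t-test:
H₀: μ₁ = μ₂
H₁: μ₁ ≠ μ₂
s₁²/n₁ = 16.26²/35 = 7.5539,  s₂²/n₂ = 7.93²/35 = 1.7967
SE = √(s₁²/n₁ + s₂²/n₂) = √(7.5539 + 1.7967) = 3.0579
df (Welch-Satterthwaite) = (s₁²/n₁ + s₂²/n₂)² / [(s₁²/n₁)²/(n₁-1) + (s₂²/n₂)²/(n₂-1)] ≈ 49.31
t = (x̄₁ - x̄₂) / SE = (78.11 - 81.70) / 3.0579 = -3.59 / 3.0579 = -1.174
p-value = 0.2460

Since p-value > α = 0.05, we fail to reject H₀.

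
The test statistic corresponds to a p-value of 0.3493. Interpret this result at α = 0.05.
Since p = 0.3493 > α = 0.05, fail to reject H₀.
There is insufficient evidence to reject the null hypothesis; the result is not statistically significant at the 0.05 level.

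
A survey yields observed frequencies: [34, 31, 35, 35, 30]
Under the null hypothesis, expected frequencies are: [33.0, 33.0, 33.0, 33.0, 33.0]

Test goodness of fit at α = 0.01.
Chi-square goodness of fit test:
H₀: observed counts match expected distribution
H₁: observed counts differ from expected distribution
df = k - 1 = 4
χ² = Σ(O - E)²/E
   = (34 - 33.0)²/33.0 + (31 - 33.0)²/33.0 + (35 - 33.0)²/33.0 + (35 - 33.0)²/33.0 + (30 - 33.0)²/33.0
   = 0.030 + 0.121 + 0.121 + 0.121 + 0.273
   = 0.67
p-value = 0.9554

Since p-value > α = 0.01, we fail to reject H₀.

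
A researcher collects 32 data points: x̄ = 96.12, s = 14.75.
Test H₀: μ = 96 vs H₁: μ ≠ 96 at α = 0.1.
One-sample t-test:
H₀: μ = 96
H₁: μ ≠ 96
df = n - 1 = 31
t = (x̄ - μ₀) / (s/√n) = (96.12 - 96) / (14.75/√32) = 0.046
p-value = 0.9636

Since p-value > α = 0.1, we fail to reject H₀.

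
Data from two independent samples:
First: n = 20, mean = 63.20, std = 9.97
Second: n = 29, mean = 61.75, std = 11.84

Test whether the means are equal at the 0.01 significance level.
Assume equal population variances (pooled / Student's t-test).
Student's two-sample t-test (equal variances):
H₀: μ₁ = μ₂
H₁: μ₁ ≠ μ₂
df = n₁ + n₂ - 2 = 47
Pooled variance s_p² = [(n₁-1)s₁² + (n₂-1)s₂²] / (n₁ + n₂ - 2) = [(19)(9.97²) + (28)(11.84²)] / 47 = 123.6982
SE = √(s_p²(1/n₁ + 1/n₂)) = √(123.6982 × (1/20 + 1/29)) = 3.2327
t = (x̄₁ - x̄₂) / SE = (63.20 - 61.75) / 3.2327 = 1.45 / 3.2327 = 0.449
p-value = 0.6558

Since p-value > α = 0.01, we fail to reject H₀.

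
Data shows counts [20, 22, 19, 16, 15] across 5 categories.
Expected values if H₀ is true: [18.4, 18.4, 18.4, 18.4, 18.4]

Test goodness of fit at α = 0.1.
Chi-square goodness of fit test:
H₀: observed counts match expected distribution
H₁: observed counts differ from expected distribution
df = k - 1 = 4
χ² = Σ(O - E)²/E
   = (20 - 18.4)²/18.4 + (22 - 18.4)²/18.4 + (19 - 18.4)²/18.4 + (16 - 18.4)²/18.4 + (15 - 18.4)²/18.4
   = 0.139 + 0.704 + 0.020 + 0.313 + 0.628
   = 1.80
p-value = 0.7717

Since p-value > α = 0.1, we fail to reject H₀.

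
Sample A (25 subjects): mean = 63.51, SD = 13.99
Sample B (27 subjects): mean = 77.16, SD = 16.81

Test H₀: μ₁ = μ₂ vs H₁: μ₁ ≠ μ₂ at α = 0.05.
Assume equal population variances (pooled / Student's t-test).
Student's two-sample t-test (equal variances):
H₀: μ₁ = μ₂
H₁: μ₁ ≠ μ₂
df = n₁ + n₂ - 2 = 50
Pooled variance s_p² = [(n₁-1)s₁² + (n₂-1)s₂²] / (n₁ + n₂ - 2) = [(24)(13.99²) + (26)(16.81²)] / 50 = 240.8852
SE = √(s_p²(1/n₁ + 1/n₂)) = √(240.8852 × (1/25 + 1/27)) = 4.3078
t = (x̄₁ - x̄₂) / SE = (63.51 - 77.16) / 4.3078 = -13.65 / 4.3078 = -3.169
p-value = 0.0026

Since p-value < α = 0.05, we reject H₀.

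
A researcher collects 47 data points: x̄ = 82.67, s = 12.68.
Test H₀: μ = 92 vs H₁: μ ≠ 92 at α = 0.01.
One-sample t-test:
H₀: μ = 92
H₁: μ ≠ 92
df = n - 1 = 46
t = (x̄ - μ₀) / (s/√n) = (82.67 - 92) / (12.68/√47) = -5.044
p-value < 0.0001

Since p-value < α = 0.01, we reject H₀.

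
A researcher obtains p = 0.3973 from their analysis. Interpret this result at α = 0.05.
Since p = 0.3973 > α = 0.05, fail to reject H₀.
There is insufficient evidence to reject the null hypothesis; the result is not statistically significant at the 0.05 level.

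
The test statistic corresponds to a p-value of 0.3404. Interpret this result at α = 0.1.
Since p = 0.3404 > α = 0.1, fail to reject H₀.
There is insufficient evidence to reject the null hypothesis; the result is not statistically significant at the 0.1 level.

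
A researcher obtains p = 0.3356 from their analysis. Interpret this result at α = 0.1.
Since p = 0.3356 > α = 0.1, fail to reject H₀.
There is insufficient evidence to reject the null hypothesis; the result is not statistically significant at the 0.1 level.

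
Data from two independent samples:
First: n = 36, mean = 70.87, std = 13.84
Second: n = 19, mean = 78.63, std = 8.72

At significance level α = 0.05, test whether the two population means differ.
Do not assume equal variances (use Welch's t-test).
Welch's two-sample t-test:
H₀: μ₁ = μ₂
H₁: μ₁ ≠ μ₂
s₁²/n₁ = 13.84²/36 = 5.3207,  s₂²/n₂ = 8.72²/19 = 4.0020
SE = √(s₁²/n₁ + s₂²/n₂) = √(5.3207 + 4.0020) = 3.0533
df (Welch-Satterthwaite) = (s₁²/n₁ + s₂²/n₂)² / [(s₁²/n₁)²/(n₁-1) + (s₂²/n₂)²/(n₂-1)] ≈ 51.17
t = (x̄₁ - x̄₂) / SE = (70.87 - 78.63) / 3.0533 = -7.76 / 3.0533 = -2.542
p-value = 0.0141

Since p-value < α = 0.05, we reject H₀.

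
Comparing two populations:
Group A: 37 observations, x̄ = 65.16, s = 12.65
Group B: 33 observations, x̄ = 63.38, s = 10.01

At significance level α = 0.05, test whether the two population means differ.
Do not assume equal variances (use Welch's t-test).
Welch's two-sample t-test:
H₀: μ₁ = μ₂
H₁: μ₁ ≠ μ₂
s₁²/n₁ = 12.65²/37 = 4.3249,  s₂²/n₂ = 10.01²/33 = 3.0364
SE = √(s₁²/n₁ + s₂²/n₂) = √(4.3249 + 3.0364) = 2.7132
df (Welch-Satterthwaite) = (s₁²/n₁ + s₂²/n₂)² / [(s₁²/n₁)²/(n₁-1) + (s₂²/n₂)²/(n₂-1)] ≈ 67.09
t = (x̄₁ - x̄₂) / SE = (65.16 - 63.38) / 2.7132 = 1.78 / 2.7132 = 0.656
p-value = 0.5140

Since p-value > α = 0.05, we fail to reject H₀.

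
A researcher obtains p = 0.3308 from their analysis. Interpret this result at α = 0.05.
Since p = 0.3308 > α = 0.05, fail to reject H₀.
There is insufficient evidence to reject the null hypothesis; the result is not statistically significant at the 0.05 level.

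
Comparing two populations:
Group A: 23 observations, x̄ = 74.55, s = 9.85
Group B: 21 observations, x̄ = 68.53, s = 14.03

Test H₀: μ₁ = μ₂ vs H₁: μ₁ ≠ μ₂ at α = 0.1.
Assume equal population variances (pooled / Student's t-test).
Student's two-sample t-test (equal variances):
H₀: μ₁ = μ₂
H₁: μ₁ ≠ μ₂
df = n₁ + n₂ - 2 = 42
Pooled variance s_p² = [(n₁-1)s₁² + (n₂-1)s₂²] / (n₁ + n₂ - 2) = [(22)(9.85²) + (20)(14.03²)] / 42 = 144.5551
SE = √(s_p²(1/n₁ + 1/n₂)) = √(144.5551 × (1/23 + 1/21)) = 3.6289
t = (x̄₁ - x̄₂) / SE = (74.55 - 68.53) / 3.6289 = 6.02 / 3.6289 = 1.659
p-value = 0.1046

Since p-value > α = 0.1, we fail to reject H₀.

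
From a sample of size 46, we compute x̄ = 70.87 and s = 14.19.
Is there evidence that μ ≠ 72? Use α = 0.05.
One-sample t-test:
H₀: μ = 72
H₁: μ ≠ 72
df = n - 1 = 45
t = (x̄ - μ₀) / (s/√n) = (70.87 - 72) / (14.19/√46) = -0.540
p-value = 0.5918

Since p-value > α = 0.05, we fail to reject H₀.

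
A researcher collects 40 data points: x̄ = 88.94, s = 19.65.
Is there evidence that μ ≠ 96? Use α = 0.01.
One-sample t-test:
H₀: μ = 96
H₁: μ ≠ 96
df = n - 1 = 39
t = (x̄ - μ₀) / (s/√n) = (88.94 - 96) / (19.65/√40) = -2.272
p-value = 0.0287

Since p-value > α = 0.01, we fail to reject H₀.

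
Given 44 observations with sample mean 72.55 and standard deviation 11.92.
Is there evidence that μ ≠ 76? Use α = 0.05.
One-sample t-test:
H₀: μ = 76
H₁: μ ≠ 76
df = n - 1 = 43
t = (x̄ - μ₀) / (s/√n) = (72.55 - 76) / (11.92/√44) = -1.920
p-value = 0.0615

Since p-value > α = 0.05, we fail to reject H₀.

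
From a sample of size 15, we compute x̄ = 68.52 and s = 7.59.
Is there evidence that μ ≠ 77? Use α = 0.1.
One-sample t-test:
H₀: μ = 77
H₁: μ ≠ 77
df = n - 1 = 14
t = (x̄ - μ₀) / (s/√n) = (68.52 - 77) / (7.59/√15) = -4.327
p-value = 0.0007

Since p-value < α = 0.1, we reject H₀.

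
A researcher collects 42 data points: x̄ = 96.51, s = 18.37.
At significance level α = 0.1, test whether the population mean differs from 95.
One-sample t-test:
H₀: μ = 95
H₁: μ ≠ 95
df = n - 1 = 41
t = (x̄ - μ₀) / (s/√n) = (96.51 - 95) / (18.37/√42) = 0.533
p-value = 0.5971

Since p-value > α = 0.1, we fail to reject H₀.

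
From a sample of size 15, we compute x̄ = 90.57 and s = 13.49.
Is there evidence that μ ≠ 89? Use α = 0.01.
One-sample t-test:
H₀: μ = 89
H₁: μ ≠ 89
df = n - 1 = 14
t = (x̄ - μ₀) / (s/√n) = (90.57 - 89) / (13.49/√15) = 0.451
p-value = 0.6591

Since p-value > α = 0.01, we fail to reject H₀.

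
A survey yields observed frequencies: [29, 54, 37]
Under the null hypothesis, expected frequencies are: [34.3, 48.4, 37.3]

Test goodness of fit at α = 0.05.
Chi-square goodness of fit test:
H₀: observed counts match expected distribution
H₁: observed counts differ from expected distribution
df = k - 1 = 2
χ² = Σ(O - E)²/E
   = (29 - 34.3)²/34.3 + (54 - 48.4)²/48.4 + (37 - 37.3)²/37.3
   = 0.819 + 0.648 + 0.002
   = 1.47
p-value = 0.4797

Since p-value > α = 0.05, we fail to reject H₀.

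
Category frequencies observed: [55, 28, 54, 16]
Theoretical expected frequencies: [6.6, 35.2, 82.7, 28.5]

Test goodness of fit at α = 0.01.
Chi-square goodness of fit test:
H₀: observed counts match expected distribution
H₁: observed counts differ from expected distribution
df = k - 1 = 3
χ² = Σ(O - E)²/E
   = (55 - 6.6)²/6.6 + (28 - 35.2)²/35.2 + (54 - 82.7)²/82.7 + (16 - 28.5)²/28.5
   = 354.933 + 1.473 + 9.960 + 5.482
   = 371.85
p-value < 0.0001

Since p-value < α = 0.01, we reject H₀.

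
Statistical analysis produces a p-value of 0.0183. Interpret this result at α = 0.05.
Since p = 0.0183 < α = 0.05, reject H₀.
There is sufficient evidence to reject the null hypothesis; the result is statistically significant at the 0.05 level.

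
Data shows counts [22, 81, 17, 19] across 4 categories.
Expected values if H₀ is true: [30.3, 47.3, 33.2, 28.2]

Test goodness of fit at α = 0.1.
Chi-square goodness of fit test:
H₀: observed counts match expected distribution
H₁: observed counts differ from expected distribution
df = k - 1 = 3
χ² = Σ(O - E)²/E
   = (22 - 30.3)²/30.3 + (81 - 47.3)²/47.3 + (17 - 33.2)²/33.2 + (19 - 28.2)²/28.2
   = 2.274 + 24.010 + 7.905 + 3.001
   = 37.19
p-value < 0.0001

Since p-value < α = 0.1, we reject H₀.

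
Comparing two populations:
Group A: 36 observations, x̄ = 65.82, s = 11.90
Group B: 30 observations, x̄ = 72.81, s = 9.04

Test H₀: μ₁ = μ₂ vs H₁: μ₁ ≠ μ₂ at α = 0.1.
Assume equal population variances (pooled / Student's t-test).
Student's two-sample t-test (equal variances):
H₀: μ₁ = μ₂
H₁: μ₁ ≠ μ₂
df = n₁ + n₂ - 2 = 64
Pooled variance s_p² = [(n₁-1)s₁² + (n₂-1)s₂²] / (n₁ + n₂ - 2) = [(35)(11.90²) + (29)(9.04²)] / 64 = 114.4731
SE = √(s_p²(1/n₁ + 1/n₂)) = √(114.4731 × (1/36 + 1/30)) = 2.6449
t = (x̄₁ - x̄₂) / SE = (65.82 - 72.81) / 2.6449 = -6.99 / 2.6449 = -2.643
p-value = 0.0103

Since p-value < α = 0.1, we reject H₀.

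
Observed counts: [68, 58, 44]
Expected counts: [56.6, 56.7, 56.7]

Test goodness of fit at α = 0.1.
Chi-square goodness of fit test:
H₀: observed counts match expected distribution
H₁: observed counts differ from expected distribution
df = k - 1 = 2
χ² = Σ(O - E)²/E
   = (68 - 56.6)²/56.6 + (58 - 56.7)²/56.7 + (44 - 56.7)²/56.7
   = 2.296 + 0.030 + 2.845
   = 5.17
p-value = 0.0754

Since p-value < α = 0.1, we reject H₀.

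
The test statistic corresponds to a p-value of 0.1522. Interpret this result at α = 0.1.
Since p = 0.1522 > α = 0.1, fail to reject H₀.
There is insufficient evidence to reject the null hypothesis; the result is not statistically significant at the 0.1 level.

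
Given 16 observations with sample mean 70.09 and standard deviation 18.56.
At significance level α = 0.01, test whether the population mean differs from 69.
One-sample t-test:
H₀: μ = 69
H₁: μ ≠ 69
df = n - 1 = 15
t = (x̄ - μ₀) / (s/√n) = (70.09 - 69) / (18.56/√16) = 0.235
p-value = 0.8175

Since p-value > α = 0.01, we fail to reject H₀.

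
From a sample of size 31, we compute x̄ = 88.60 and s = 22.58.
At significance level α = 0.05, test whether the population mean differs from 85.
One-sample t-test:
H₀: μ = 85
H₁: μ ≠ 85
df = n - 1 = 30
t = (x̄ - μ₀) / (s/√n) = (88.60 - 85) / (22.58/√31) = 0.888
p-value = 0.3818

Since p-value > α = 0.05, we fail to reject H₀.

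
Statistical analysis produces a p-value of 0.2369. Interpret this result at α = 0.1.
Since p = 0.2369 > α = 0.1, fail to reject H₀.
There is insufficient evidence to reject the null hypothesis; the result is not statistically significant at the 0.1 level.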